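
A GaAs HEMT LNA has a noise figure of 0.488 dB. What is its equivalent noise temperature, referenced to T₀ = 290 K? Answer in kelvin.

F = 10^(0.488/10) = 1.11892
T_e = (F − 1)·T₀ = (1.11892 − 1) × 290 = 34.5 K

34.5 K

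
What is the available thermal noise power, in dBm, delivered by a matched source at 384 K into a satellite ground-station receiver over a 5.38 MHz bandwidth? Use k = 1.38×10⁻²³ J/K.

P_n = kTB = 1.38×10⁻²³ × 384 × 5.38×10⁶ = 2.85×10⁻¹⁴ W
In dBm: 10 log₁₀(2.85×10⁻¹⁴ / 10⁻³) = −105.5 dBm

−105.5 dBm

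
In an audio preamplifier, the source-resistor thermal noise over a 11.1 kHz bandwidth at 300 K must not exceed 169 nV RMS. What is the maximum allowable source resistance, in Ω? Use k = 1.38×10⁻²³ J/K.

155 Ω

Johnson–Nyquist: V_n = √(4kTRB) ⇒ R = V_n² / (4kTB)
4kTB = 4 × 1.38×10⁻²³ × 300 × 1.11×10⁴ = 1.84×10⁻¹⁶
R = (1.69×10⁻⁷)² / 1.84×10⁻¹⁶ = 1.55×10² Ω = 155 Ω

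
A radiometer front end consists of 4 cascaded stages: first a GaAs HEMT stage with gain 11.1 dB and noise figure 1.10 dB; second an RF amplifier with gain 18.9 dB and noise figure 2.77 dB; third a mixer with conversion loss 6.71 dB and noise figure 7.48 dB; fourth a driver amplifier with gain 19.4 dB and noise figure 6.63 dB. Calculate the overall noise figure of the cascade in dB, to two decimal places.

Convert to linear (a loss of L dB is a gain of −L dB): F_i = 10^(NF_i/10), G_i = 10^(G_i,dB/10)
  Stage 1: F_1 = 10^(1.10/10) = 1.288, G_1 = 10^(11.1/10) = 12.88
  Stage 2: F_2 = 10^(2.77/10) = 1.892, G_2 = 10^(18.9/10) = 77.62
  Stage 3: F_3 = 10^(7.48/10) = 5.598, G_3 = 10^(−6.71/10) = 0.2133
  Stage 4: F_4 = 10^(6.63/10) = 4.603, G_4 = 10^(19.4/10) = 87.10
Friis cascade:
  F = 1.288 + (1.892 − 1)/12.88 + (5.598 − 1)/1000 + (4.603 − 1)/213.3 = 1.379
NF = 10 log₁₀(1.379) = 1.40 dB

1.40 dB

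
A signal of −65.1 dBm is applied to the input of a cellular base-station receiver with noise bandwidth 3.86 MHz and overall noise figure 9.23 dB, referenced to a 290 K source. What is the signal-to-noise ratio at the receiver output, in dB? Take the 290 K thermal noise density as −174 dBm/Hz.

33.8 dB

Noise floor: N = −174 + 10 log₁₀(B) + NF
10 log₁₀(3.86×10⁶) = 65.87 dB
N = −174 + 65.87 + 9.23 = −98.90 dBm
SNR = P_sig − N = −65.1 − (−98.90) = 33.80 dB → 33.8 dB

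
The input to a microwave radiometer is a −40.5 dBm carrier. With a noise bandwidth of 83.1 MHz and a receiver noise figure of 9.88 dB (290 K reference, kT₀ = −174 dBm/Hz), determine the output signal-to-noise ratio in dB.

44.4 dB

Noise floor: N = −174 + 10 log₁₀(B) + NF
10 log₁₀(8.31×10⁷) = 79.2 dB
N = −174 + 79.2 + 9.88 = −84.92 dBm
SNR = P_sig − N = −40.5 − (−84.92) = 44.42 dB → 44.4 dB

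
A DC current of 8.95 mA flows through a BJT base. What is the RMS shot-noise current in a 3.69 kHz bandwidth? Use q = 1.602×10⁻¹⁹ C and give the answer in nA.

I_n = √(2qI·B)
2qI·B = 2 × 1.602×10⁻¹⁹ × 8.95×10⁻³ × 3.69×10³ = 1.06×10⁻¹⁷ A²
I_n = √(1.06×10⁻¹⁷) = 3.25×10⁻⁹ A = 3.25 nA

3.25 nA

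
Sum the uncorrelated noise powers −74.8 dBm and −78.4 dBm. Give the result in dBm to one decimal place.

−73.2 dBm

Convert to linear, add, convert back:
P₁ = 3.31×10⁻¹¹ W, P₂ = 1.45×10⁻¹¹ W
P_tot = 4.76×10⁻¹¹ W → 10 log₁₀(P_tot / 10⁻³) = −73.2 dBm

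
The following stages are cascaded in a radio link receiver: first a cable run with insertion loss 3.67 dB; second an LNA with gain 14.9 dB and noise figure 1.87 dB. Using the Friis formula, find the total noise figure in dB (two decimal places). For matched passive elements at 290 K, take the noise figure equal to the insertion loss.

Convert to linear (a loss of L dB is a gain of −L dB): F_i = 10^(NF_i/10), G_i = 10^(G_i,dB/10)
  Stage 1: F_1 = 10^(3.67/10) = 2.328, G_1 = 10^(−3.67/10) = 0.4295
  Stage 2: F_2 = 10^(1.87/10) = 1.538, G_2 = 10^(14.9/10) = 30.90
Friis cascade:
  F = 2.328 + (1.538 − 1)/0.4295 = 3.581
NF = 10 log₁₀(3.581) = 5.54 dB

5.54 dB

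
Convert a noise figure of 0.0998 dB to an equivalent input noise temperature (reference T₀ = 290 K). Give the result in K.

6.74 K

F = 10^(0.0998/10) = 1.02325
T_e = (F − 1)·T₀ = (1.02325 − 1) × 290 = 6.74 K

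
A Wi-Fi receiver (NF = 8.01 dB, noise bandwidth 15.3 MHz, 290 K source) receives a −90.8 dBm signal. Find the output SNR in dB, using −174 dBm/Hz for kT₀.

Noise floor: N = −174 + 10 log₁₀(B) + NF
10 log₁₀(1.53×10⁷) = 71.85 dB
N = −174 + 71.85 + 8.01 = −94.14 dBm
SNR = P_sig − N = −90.8 − (−94.14) = 3.34 dB → 3.3 dB

3.3 dB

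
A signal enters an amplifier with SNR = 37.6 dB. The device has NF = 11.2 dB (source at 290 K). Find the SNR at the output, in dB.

26.4 dB

By definition F = SNR_in/SNR_out, so in dB: SNR_out = SNR_in − NF
SNR_out = 37.6 − 11.2 = 26.4 dB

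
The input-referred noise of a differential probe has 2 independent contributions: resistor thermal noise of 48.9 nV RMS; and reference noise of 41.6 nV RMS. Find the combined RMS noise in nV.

Uncorrelated sources add in power (mean-square): V_tot = √(ΣV_i²)
V_tot = √[(4.89×10⁻⁸)² + (4.16×10⁻⁸)²] = 6.42×10⁻⁸ V = 64.2 nV

64.2 nV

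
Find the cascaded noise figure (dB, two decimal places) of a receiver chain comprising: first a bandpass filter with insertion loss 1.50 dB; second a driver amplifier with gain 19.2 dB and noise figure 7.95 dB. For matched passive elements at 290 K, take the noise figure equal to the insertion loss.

Convert to linear (a loss of L dB is a gain of −L dB): F_i = 10^(NF_i/10), G_i = 10^(G_i,dB/10)
  Stage 1: F_1 = 10^(1.50/10) = 1.413, G_1 = 10^(−1.50/10) = 0.7079
  Stage 2: F_2 = 10^(7.95/10) = 6.237, G_2 = 10^(19.2/10) = 83.18
Friis cascade:
  F = 1.413 + (6.237 − 1)/0.7079 = 8.810
NF = 10 log₁₀(8.810) = 9.45 dB

9.45 dB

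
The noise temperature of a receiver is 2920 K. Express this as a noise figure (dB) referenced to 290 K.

10.44 dB

F = 1 + T_e/T₀ = 1 + 2920/290 = 11.069
NF = 10 log₁₀(11.069) = 10.44 dB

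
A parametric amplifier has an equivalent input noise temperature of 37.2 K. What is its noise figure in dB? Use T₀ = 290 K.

F = 1 + T_e/T₀ = 1 + 37.2/290 = 1.12828
NF = 10 log₁₀(1.12828) = 0.524 dB

0.524 dB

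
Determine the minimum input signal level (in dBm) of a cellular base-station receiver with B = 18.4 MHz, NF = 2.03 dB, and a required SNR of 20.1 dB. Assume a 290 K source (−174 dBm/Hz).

−79.2 dBm

Sensitivity = −174 + 10 log₁₀(B) + NF + SNR_min
= −174 + 72.65 + 2.03 + 20.1
= −79.22 dBm → −79.2 dBm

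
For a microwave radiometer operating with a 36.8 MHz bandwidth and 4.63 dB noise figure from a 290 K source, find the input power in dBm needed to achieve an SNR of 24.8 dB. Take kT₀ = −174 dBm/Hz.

Sensitivity = −174 + 10 log₁₀(B) + NF + SNR_min
= −174 + 75.66 + 4.63 + 24.8
= −68.91 dBm → −68.9 dBm

−68.9 dBm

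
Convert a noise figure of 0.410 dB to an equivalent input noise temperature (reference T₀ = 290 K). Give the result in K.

28.7 K

F = 10^(0.410/10) = 1.09901
T_e = (F − 1)·T₀ = (1.09901 − 1) × 290 = 28.7 K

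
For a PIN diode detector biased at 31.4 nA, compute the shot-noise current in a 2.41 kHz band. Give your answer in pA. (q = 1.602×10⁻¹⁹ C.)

I_n = √(2qI·B)
2qI·B = 2 × 1.602×10⁻¹⁹ × 3.14×10⁻⁸ × 2.41×10³ = 2.42×10⁻²³ A²
I_n = √(2.42×10⁻²³) = 4.92×10⁻¹² A = 4.92 pA

4.92 pA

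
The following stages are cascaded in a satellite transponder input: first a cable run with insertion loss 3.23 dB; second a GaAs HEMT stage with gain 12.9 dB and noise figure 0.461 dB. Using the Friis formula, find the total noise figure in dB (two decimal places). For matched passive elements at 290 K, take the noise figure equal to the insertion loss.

Convert to linear (a loss of L dB is a gain of −L dB): F_i = 10^(NF_i/10), G_i = 10^(G_i,dB/10)
  Stage 1: F_1 = 10^(3.23/10) = 2.104, G_1 = 10^(−3.23/10) = 0.4753
  Stage 2: F_2 = 10^(0.461/10) = 1.112, G_2 = 10^(12.9/10) = 19.50
Friis cascade:
  F = 2.104 + (1.112 − 1)/0.4753 = 2.339
NF = 10 log₁₀(2.339) = 3.69 dB

3.69 dB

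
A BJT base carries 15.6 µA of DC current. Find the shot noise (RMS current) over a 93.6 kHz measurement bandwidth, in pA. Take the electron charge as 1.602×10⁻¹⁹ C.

I_n = √(2qI·B)
2qI·B = 2 × 1.602×10⁻¹⁹ × 1.56×10⁻⁵ × 9.36×10⁴ = 4.68×10⁻¹⁹ A²
I_n = √(4.68×10⁻¹⁹) = 6.84×10⁻¹⁰ A = 684 pA

684 pA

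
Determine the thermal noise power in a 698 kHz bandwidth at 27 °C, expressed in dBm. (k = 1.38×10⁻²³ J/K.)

T = 27 °C + 273.15 = 300.15 K
P_n = kTB = 1.38×10⁻²³ × 300.15 × 6.98×10⁵ = 2.89×10⁻¹⁵ W
In dBm: 10 log₁₀(2.89×10⁻¹⁵ / 10⁻³) = −115.4 dBm

−115.4 dBm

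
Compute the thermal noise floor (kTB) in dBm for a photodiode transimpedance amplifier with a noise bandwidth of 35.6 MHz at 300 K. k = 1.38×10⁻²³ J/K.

−98.3 dBm

P_n = kTB = 1.38×10⁻²³ × 300 × 3.56×10⁷ = 1.47×10⁻¹³ W
In dBm: 10 log₁₀(1.47×10⁻¹³ / 10⁻³) = −98.3 dBm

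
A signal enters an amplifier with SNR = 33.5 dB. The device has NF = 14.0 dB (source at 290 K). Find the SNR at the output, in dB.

By definition F = SNR_in/SNR_out, so in dB: SNR_out = SNR_in − NF
SNR_out = 33.5 − 14.0 = 19.5 dB

19.5 dB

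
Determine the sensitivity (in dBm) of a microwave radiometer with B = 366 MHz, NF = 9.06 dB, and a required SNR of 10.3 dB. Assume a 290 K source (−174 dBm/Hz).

Sensitivity = −174 + 10 log₁₀(B) + NF + SNR_min
= −174 + 85.63 + 9.06 + 10.3
= −69.01 dBm → −69.0 dBm

−69.0 dBm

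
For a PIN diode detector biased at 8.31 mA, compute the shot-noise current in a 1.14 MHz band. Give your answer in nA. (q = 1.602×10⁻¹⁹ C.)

I_n = √(2qI·B)
2qI·B = 2 × 1.602×10⁻¹⁹ × 8.31×10⁻³ × 1.14×10⁶ = 3.04×10⁻¹⁵ A²
I_n = √(3.04×10⁻¹⁵) = 5.51×10⁻⁸ A = 55.1 nA

55.1 nA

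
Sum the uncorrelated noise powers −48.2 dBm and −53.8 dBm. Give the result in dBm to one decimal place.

Convert to linear, add, convert back:
P₁ = 1.51×10⁻⁸ W, P₂ = 4.17×10⁻⁹ W
P_tot = 1.93×10⁻⁸ W → 10 log₁₀(P_tot / 10⁻³) = −47.1 dBm

−47.1 dBm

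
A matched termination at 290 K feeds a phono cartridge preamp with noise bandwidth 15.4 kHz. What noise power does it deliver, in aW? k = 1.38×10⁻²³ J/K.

P_n = kTB = 1.38×10⁻²³ × 290 × 1.54×10⁴ = 6.16×10⁻¹⁷ W = 61.6 aW

61.6 aW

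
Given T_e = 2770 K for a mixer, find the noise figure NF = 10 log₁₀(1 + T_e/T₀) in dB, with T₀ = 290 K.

F = 1 + T_e/T₀ = 1 + 2770/290 = 10.5517
NF = 10 log₁₀(10.5517) = 10.23 dB

10.23 dB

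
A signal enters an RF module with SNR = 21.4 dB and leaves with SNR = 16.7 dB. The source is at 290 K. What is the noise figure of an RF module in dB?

NF (dB) = SNR_in(dB) − SNR_out(dB) when the source is at T₀
NF = 21.4 − 16.7 = 4.7 dB

4.7 dB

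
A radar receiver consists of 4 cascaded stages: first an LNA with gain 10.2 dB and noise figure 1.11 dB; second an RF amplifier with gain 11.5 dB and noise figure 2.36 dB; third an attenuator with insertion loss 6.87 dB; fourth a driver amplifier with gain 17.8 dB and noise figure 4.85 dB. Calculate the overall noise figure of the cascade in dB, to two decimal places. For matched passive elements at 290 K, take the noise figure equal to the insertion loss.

1.63 dB

Convert to linear (a loss of L dB is a gain of −L dB): F_i = 10^(NF_i/10), G_i = 10^(G_i,dB/10)
  Stage 1: F_1 = 10^(1.11/10) = 1.291, G_1 = 10^(10.2/10) = 10.47
  Stage 2: F_2 = 10^(2.36/10) = 1.722, G_2 = 10^(11.5/10) = 14.13
  Stage 3: F_3 = 10^(6.87/10) = 4.864, G_3 = 10^(−6.87/10) = 0.2056
  Stage 4: F_4 = 10^(4.85/10) = 3.055, G_4 = 10^(17.8/10) = 60.26
Friis cascade:
  F = 1.291 + (1.722 − 1)/10.47 + (4.864 − 1)/147.9 + (3.055 − 1)/30.41 = 1.454
NF = 10 log₁₀(1.454) = 1.63 dB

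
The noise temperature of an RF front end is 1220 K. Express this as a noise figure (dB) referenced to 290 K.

7.17 dB

F = 1 + T_e/T₀ = 1 + 1220/290 = 5.2069
NF = 10 log₁₀(5.2069) = 7.17 dB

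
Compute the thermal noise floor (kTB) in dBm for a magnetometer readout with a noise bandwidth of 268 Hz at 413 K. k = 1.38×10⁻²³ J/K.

P_n = kTB = 1.38×10⁻²³ × 413 × 2.68×10² = 1.53×10⁻¹⁸ W
In dBm: 10 log₁₀(1.53×10⁻¹⁸ / 10⁻³) = −148.2 dBm

−148.2 dBm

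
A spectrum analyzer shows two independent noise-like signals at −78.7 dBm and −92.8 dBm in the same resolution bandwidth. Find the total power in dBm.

Convert to linear, add, convert back:
P₁ = 1.35×10⁻¹¹ W, P₂ = 5.25×10⁻¹³ W
P_tot = 1.40×10⁻¹¹ W → 10 log₁₀(P_tot / 10⁻³) = −78.5 dBm

−78.5 dBm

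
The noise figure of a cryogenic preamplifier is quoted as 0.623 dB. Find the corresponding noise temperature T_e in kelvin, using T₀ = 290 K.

F = 10^(0.623/10) = 1.15425
T_e = (F − 1)·T₀ = (1.15425 − 1) × 290 = 44.7 K

44.7 K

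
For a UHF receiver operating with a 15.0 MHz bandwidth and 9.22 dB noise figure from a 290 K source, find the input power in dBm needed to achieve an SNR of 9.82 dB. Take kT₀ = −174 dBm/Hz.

Sensitivity = −174 + 10 log₁₀(B) + NF + SNR_min
= −174 + 71.76 + 9.22 + 9.82
= −83.20 dBm → −83.2 dBm

−83.2 dBm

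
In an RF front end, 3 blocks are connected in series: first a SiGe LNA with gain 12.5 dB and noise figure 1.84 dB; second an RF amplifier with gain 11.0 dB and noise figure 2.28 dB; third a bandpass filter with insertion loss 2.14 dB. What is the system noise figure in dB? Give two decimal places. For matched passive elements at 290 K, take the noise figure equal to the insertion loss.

Convert to linear (a loss of L dB is a gain of −L dB): F_i = 10^(NF_i/10), G_i = 10^(G_i,dB/10)
  Stage 1: F_1 = 10^(1.84/10) = 1.528, G_1 = 10^(12.5/10) = 17.78
  Stage 2: F_2 = 10^(2.28/10) = 1.690, G_2 = 10^(11.0/10) = 12.59
  Stage 3: F_3 = 10^(2.14/10) = 1.637, G_3 = 10^(−2.14/10) = 0.6109
Friis cascade:
  F = 1.528 + (1.690 − 1)/17.78 + (1.637 − 1)/223.9 = 1.569
NF = 10 log₁₀(1.569) = 1.96 dB

1.96 dB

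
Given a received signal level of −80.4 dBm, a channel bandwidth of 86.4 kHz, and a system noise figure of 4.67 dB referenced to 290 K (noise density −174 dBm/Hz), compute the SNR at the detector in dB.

39.6 dB

Noise floor: N = −174 + 10 log₁₀(B) + NF
10 log₁₀(8.64×10⁴) = 49.37 dB
N = −174 + 49.37 + 4.67 = −119.96 dBm
SNR = P_sig − N = −80.4 − (−119.96) = 39.56 dB → 39.6 dB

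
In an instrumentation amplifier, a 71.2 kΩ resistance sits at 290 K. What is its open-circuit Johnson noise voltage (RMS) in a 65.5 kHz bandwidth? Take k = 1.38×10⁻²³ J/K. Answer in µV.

V_n = √(4kTRB)
4kTRB = 4 × 1.38×10⁻²³ × 290 × 7.12×10⁴ × 6.55×10⁴ = 7.47×10⁻¹¹ V²
V_n = √(7.47×10⁻¹¹) = 8.64×10⁻⁶ V = 8.64 µV

8.64 µV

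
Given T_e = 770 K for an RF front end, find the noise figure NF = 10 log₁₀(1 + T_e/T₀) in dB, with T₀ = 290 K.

F = 1 + T_e/T₀ = 1 + 770/290 = 3.65517
NF = 10 log₁₀(3.65517) = 5.63 dB

5.63 dB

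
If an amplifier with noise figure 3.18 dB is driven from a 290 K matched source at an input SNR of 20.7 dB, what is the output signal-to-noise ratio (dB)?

17.52 dB

By definition F = SNR_in/SNR_out, so in dB: SNR_out = SNR_in − NF
SNR_out = 20.7 − 3.18 = 17.52 dB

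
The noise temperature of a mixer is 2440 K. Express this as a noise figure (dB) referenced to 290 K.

9.74 dB

F = 1 + T_e/T₀ = 1 + 2440/290 = 9.41379
NF = 10 log₁₀(9.41379) = 9.74 dB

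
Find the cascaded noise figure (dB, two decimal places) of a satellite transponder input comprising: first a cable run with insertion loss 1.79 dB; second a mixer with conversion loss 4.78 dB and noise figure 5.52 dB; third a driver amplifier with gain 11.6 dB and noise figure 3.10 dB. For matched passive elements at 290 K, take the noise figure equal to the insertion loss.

10.05 dB

Convert to linear (a loss of L dB is a gain of −L dB): F_i = 10^(NF_i/10), G_i = 10^(G_i,dB/10)
  Stage 1: F_1 = 10^(1.79/10) = 1.510, G_1 = 10^(−1.79/10) = 0.6622
  Stage 2: F_2 = 10^(5.52/10) = 3.565, G_2 = 10^(−4.78/10) = 0.3327
  Stage 3: F_3 = 10^(3.10/10) = 2.042, G_3 = 10^(11.6/10) = 14.45
Friis cascade:
  F = 1.510 + (3.565 − 1)/0.6622 + (2.042 − 1)/0.2203 = 10.11
NF = 10 log₁₀(10.11) = 10.05 dB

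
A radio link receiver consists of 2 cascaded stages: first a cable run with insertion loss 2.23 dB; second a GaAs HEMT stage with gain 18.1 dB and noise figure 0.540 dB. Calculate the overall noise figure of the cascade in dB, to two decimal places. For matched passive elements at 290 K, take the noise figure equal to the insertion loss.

2.77 dB

Convert to linear (a loss of L dB is a gain of −L dB): F_i = 10^(NF_i/10), G_i = 10^(G_i,dB/10)
  Stage 1: F_1 = 10^(2.23/10) = 1.671, G_1 = 10^(−2.23/10) = 0.5984
  Stage 2: F_2 = 10^(0.540/10) = 1.132, G_2 = 10^(18.1/10) = 64.57
Friis cascade:
  F = 1.671 + (1.132 − 1)/0.5984 = 1.892
NF = 10 log₁₀(1.892) = 2.77 dB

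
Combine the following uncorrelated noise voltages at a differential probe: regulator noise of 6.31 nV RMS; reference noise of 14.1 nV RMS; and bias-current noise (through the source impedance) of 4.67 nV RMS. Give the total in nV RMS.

16.1 nV

Uncorrelated sources add in power (mean-square): V_tot = √(ΣV_i²)
V_tot = √[(6.31×10⁻⁹)² + (1.41×10⁻⁸)² + (4.67×10⁻⁹)²] = 1.61×10⁻⁸ V = 16.1 nV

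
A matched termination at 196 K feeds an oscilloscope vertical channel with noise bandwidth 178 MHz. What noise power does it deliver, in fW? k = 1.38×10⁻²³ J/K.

481 fW

P_n = kTB = 1.38×10⁻²³ × 196 × 1.78×10⁸ = 4.81×10⁻¹³ W = 481 fW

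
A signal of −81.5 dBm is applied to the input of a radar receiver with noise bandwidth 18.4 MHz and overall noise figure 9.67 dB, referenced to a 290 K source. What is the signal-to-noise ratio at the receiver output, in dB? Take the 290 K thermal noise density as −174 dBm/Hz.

10.2 dB

Noise floor: N = −174 + 10 log₁₀(B) + NF
10 log₁₀(1.84×10⁷) = 72.65 dB
N = −174 + 72.65 + 9.67 = −91.68 dBm
SNR = P_sig − N = −81.5 − (−91.68) = 10.18 dB → 10.2 dB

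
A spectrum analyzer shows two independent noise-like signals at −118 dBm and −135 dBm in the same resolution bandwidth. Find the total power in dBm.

−117.9 dBm

Convert to linear, add, convert back:
P₁ = 1.58×10⁻¹⁵ W, P₂ = 3.16×10⁻¹⁷ W
P_tot = 1.62×10⁻¹⁵ W → 10 log₁₀(P_tot / 10⁻³) = −117.9 dBm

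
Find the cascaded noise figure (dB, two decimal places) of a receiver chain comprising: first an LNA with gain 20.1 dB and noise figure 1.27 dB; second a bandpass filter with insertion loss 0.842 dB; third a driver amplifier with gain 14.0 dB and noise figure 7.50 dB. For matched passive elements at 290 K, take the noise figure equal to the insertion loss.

Convert to linear (a loss of L dB is a gain of −L dB): F_i = 10^(NF_i/10), G_i = 10^(G_i,dB/10)
  Stage 1: F_1 = 10^(1.27/10) = 1.340, G_1 = 10^(20.1/10) = 102.3
  Stage 2: F_2 = 10^(0.842/10) = 1.214, G_2 = 10^(−0.842/10) = 0.8238
  Stage 3: F_3 = 10^(7.50/10) = 5.623, G_3 = 10^(14.0/10) = 25.12
Friis cascade:
  F = 1.340 + (1.214 − 1)/102.3 + (5.623 − 1)/84.29 = 1.397
NF = 10 log₁₀(1.397) = 1.45 dB

1.45 dB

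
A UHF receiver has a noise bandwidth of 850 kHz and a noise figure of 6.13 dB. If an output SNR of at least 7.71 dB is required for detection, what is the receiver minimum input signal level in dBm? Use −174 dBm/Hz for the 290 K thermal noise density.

Sensitivity = −174 + 10 log₁₀(B) + NF + SNR_min
= −174 + 59.29 + 6.13 + 7.71
= −100.87 dBm → −100.9 dBm

−100.9 dBm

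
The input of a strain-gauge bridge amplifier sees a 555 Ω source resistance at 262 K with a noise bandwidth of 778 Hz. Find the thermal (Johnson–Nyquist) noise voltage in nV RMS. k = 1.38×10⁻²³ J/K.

V_n = √(4kTRB)
4kTRB = 4 × 1.38×10⁻²³ × 262 × 5.55×10² × 7.78×10² = 6.24×10⁻¹⁵ V²
V_n = √(6.24×10⁻¹⁵) = 7.90×10⁻⁸ V = 79.0 nV

79.0 nV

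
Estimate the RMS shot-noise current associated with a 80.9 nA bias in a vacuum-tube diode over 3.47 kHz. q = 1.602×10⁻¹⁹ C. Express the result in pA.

9.48 pA

I_n = √(2qI·B)
2qI·B = 2 × 1.602×10⁻¹⁹ × 8.09×10⁻⁸ × 3.47×10³ = 8.99×10⁻²³ A²
I_n = √(8.99×10⁻²³) = 9.48×10⁻¹² A = 9.48 pA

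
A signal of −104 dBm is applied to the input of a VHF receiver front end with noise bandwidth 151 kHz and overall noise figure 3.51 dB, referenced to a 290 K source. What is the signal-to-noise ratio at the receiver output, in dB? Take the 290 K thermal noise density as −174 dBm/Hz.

14.7 dB

Noise floor: N = −174 + 10 log₁₀(B) + NF
10 log₁₀(1.51×10⁵) = 51.79 dB
N = −174 + 51.79 + 3.51 = −118.70 dBm
SNR = P_sig − N = −104 − (−118.70) = 14.70 dB → 14.7 dB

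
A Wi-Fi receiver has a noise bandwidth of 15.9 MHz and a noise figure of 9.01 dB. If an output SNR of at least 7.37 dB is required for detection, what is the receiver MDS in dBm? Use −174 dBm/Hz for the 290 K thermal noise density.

−85.6 dBm

Sensitivity = −174 + 10 log₁₀(B) + NF + SNR_min
= −174 + 72.01 + 9.01 + 7.37
= −85.61 dBm → −85.6 dBm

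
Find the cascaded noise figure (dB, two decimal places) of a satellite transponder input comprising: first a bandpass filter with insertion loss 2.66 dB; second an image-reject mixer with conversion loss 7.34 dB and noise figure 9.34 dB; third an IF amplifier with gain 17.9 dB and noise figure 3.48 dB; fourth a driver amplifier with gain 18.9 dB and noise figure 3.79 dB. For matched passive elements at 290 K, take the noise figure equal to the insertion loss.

Convert to linear (a loss of L dB is a gain of −L dB): F_i = 10^(NF_i/10), G_i = 10^(G_i,dB/10)
  Stage 1: F_1 = 10^(2.66/10) = 1.845, G_1 = 10^(−2.66/10) = 0.5420
  Stage 2: F_2 = 10^(9.34/10) = 8.590, G_2 = 10^(−7.34/10) = 0.1845
  Stage 3: F_3 = 10^(3.48/10) = 2.228, G_3 = 10^(17.9/10) = 61.66
  Stage 4: F_4 = 10^(3.79/10) = 2.393, G_4 = 10^(18.9/10) = 77.62
Friis cascade:
  F = 1.845 + (8.590 − 1)/0.5420 + (2.228 − 1)/0.1000 + (2.393 − 1)/6.166 = 28.36
NF = 10 log₁₀(28.36) = 14.53 dB

14.53 dB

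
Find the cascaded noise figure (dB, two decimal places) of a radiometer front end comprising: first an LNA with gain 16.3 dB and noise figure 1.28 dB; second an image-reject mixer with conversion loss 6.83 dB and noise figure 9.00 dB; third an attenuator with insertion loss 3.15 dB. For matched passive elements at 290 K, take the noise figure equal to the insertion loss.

Convert to linear (a loss of L dB is a gain of −L dB): F_i = 10^(NF_i/10), G_i = 10^(G_i,dB/10)
  Stage 1: F_1 = 10^(1.28/10) = 1.343, G_1 = 10^(16.3/10) = 42.66
  Stage 2: F_2 = 10^(9.00/10) = 7.943, G_2 = 10^(−6.83/10) = 0.2075
  Stage 3: F_3 = 10^(3.15/10) = 2.065, G_3 = 10^(−3.15/10) = 0.4842
Friis cascade:
  F = 1.343 + (7.943 − 1)/42.66 + (2.065 − 1)/8.851 = 1.626
NF = 10 log₁₀(1.626) = 2.11 dB

2.11 dB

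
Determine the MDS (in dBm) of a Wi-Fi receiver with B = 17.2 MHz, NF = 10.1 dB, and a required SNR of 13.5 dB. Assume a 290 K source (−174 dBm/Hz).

Sensitivity = −174 + 10 log₁₀(B) + NF + SNR_min
= −174 + 72.36 + 10.1 + 13.5
= −78.04 dBm → −78.0 dBm

−78.0 dBm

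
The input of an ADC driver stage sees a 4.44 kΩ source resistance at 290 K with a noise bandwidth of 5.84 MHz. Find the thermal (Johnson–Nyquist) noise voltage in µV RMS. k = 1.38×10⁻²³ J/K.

20.4 µV

V_n = √(4kTRB)
4kTRB = 4 × 1.38×10⁻²³ × 290 × 4.44×10³ × 5.84×10⁶ = 4.15×10⁻¹⁰ V²
V_n = √(4.15×10⁻¹⁰) = 2.04×10⁻⁵ V = 20.4 µV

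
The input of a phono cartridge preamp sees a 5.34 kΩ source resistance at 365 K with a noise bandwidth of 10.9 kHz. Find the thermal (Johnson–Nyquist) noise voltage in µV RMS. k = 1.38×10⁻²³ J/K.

1.08 µV

V_n = √(4kTRB)
4kTRB = 4 × 1.38×10⁻²³ × 365 × 5.34×10³ × 1.09×10⁴ = 1.17×10⁻¹² V²
V_n = √(1.17×10⁻¹²) = 1.08×10⁻⁶ V = 1.08 µV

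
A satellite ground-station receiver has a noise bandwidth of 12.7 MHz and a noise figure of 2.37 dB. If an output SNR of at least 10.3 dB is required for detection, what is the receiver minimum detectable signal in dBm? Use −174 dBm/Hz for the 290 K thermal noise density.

−90.3 dBm

Sensitivity = −174 + 10 log₁₀(B) + NF + SNR_min
= −174 + 71.04 + 2.37 + 10.3
= −90.29 dBm → −90.3 dBm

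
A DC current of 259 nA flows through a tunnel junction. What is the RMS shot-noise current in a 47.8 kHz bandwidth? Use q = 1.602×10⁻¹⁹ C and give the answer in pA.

I_n = √(2qI·B)
2qI·B = 2 × 1.602×10⁻¹⁹ × 2.59×10⁻⁷ × 4.78×10⁴ = 3.97×10⁻²¹ A²
I_n = √(3.97×10⁻²¹) = 6.30×10⁻¹¹ A = 63.0 pA

63.0 pA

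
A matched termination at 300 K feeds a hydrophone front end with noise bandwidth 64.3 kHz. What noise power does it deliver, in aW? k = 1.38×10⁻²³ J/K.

266 aW

P_n = kTB = 1.38×10⁻²³ × 300 × 6.43×10⁴ = 2.66×10⁻¹⁶ W = 266 aW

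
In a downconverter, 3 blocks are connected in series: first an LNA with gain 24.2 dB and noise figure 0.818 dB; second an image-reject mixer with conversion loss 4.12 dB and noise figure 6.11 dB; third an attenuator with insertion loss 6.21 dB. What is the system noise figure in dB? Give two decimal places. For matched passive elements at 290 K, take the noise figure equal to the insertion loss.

0.97 dB

Convert to linear (a loss of L dB is a gain of −L dB): F_i = 10^(NF_i/10), G_i = 10^(G_i,dB/10)
  Stage 1: F_1 = 10^(0.818/10) = 1.207, G_1 = 10^(24.2/10) = 263.0
  Stage 2: F_2 = 10^(6.11/10) = 4.083, G_2 = 10^(−4.12/10) = 0.3873
  Stage 3: F_3 = 10^(6.21/10) = 4.178, G_3 = 10^(−6.21/10) = 0.2393
Friis cascade:
  F = 1.207 + (4.083 − 1)/263.0 + (4.178 − 1)/101.9 = 1.250
NF = 10 log₁₀(1.250) = 0.97 dB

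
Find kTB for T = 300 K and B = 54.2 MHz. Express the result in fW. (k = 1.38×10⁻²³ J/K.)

224 fW

P_n = kTB = 1.38×10⁻²³ × 300 × 5.42×10⁷ = 2.24×10⁻¹³ W = 224 fW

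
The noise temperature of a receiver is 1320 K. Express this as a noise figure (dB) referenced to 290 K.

7.44 dB

F = 1 + T_e/T₀ = 1 + 1320/290 = 5.55172
NF = 10 log₁₀(5.55172) = 7.44 dB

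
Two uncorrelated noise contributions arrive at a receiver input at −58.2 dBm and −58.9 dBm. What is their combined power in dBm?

−55.5 dBm

Convert to linear, add, convert back:
P₁ = 1.51×10⁻⁹ W, P₂ = 1.29×10⁻⁹ W
P_tot = 2.80×10⁻⁹ W → 10 log₁₀(P_tot / 10⁻³) = −55.5 dBm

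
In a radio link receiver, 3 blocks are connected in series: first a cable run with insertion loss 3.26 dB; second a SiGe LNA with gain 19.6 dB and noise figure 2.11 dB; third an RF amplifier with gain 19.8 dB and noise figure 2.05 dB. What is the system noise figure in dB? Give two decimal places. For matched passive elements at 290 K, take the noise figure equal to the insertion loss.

Convert to linear (a loss of L dB is a gain of −L dB): F_i = 10^(NF_i/10), G_i = 10^(G_i,dB/10)
  Stage 1: F_1 = 10^(3.26/10) = 2.118, G_1 = 10^(−3.26/10) = 0.4721
  Stage 2: F_2 = 10^(2.11/10) = 1.626, G_2 = 10^(19.6/10) = 91.20
  Stage 3: F_3 = 10^(2.05/10) = 1.603, G_3 = 10^(19.8/10) = 95.50
Friis cascade:
  F = 2.118 + (1.626 − 1)/0.4721 + (1.603 − 1)/43.05 = 3.458
NF = 10 log₁₀(3.458) = 5.39 dB

5.39 dB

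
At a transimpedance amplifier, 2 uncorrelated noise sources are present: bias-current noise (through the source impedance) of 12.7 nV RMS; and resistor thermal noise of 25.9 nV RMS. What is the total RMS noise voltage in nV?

Uncorrelated sources add in power (mean-square): V_tot = √(ΣV_i²)
V_tot = √[(1.27×10⁻⁸)² + (2.59×10⁻⁸)²] = 2.88×10⁻⁸ V = 28.8 nV

28.8 nV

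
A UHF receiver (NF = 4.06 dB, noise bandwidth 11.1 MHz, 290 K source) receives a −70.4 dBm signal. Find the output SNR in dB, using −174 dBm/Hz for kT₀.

Noise floor: N = −174 + 10 log₁₀(B) + NF
10 log₁₀(1.11×10⁷) = 70.45 dB
N = −174 + 70.45 + 4.06 = −99.49 dBm
SNR = P_sig − N = −70.4 − (−99.49) = 29.09 dB → 29.1 dB

29.1 dB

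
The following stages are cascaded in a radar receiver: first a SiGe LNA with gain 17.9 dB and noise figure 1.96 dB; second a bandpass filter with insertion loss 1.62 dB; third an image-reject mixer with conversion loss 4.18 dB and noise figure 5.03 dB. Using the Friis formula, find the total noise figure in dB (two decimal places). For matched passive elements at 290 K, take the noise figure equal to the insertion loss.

2.12 dB

Convert to linear (a loss of L dB is a gain of −L dB): F_i = 10^(NF_i/10), G_i = 10^(G_i,dB/10)
  Stage 1: F_1 = 10^(1.96/10) = 1.570, G_1 = 10^(17.9/10) = 61.66
  Stage 2: F_2 = 10^(1.62/10) = 1.452, G_2 = 10^(−1.62/10) = 0.6887
  Stage 3: F_3 = 10^(5.03/10) = 3.184, G_3 = 10^(−4.18/10) = 0.3819
Friis cascade:
  F = 1.570 + (1.452 − 1)/61.66 + (3.184 − 1)/42.46 = 1.629
NF = 10 log₁₀(1.629) = 2.12 dB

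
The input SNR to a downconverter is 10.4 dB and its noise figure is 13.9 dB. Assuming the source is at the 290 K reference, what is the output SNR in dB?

−3.5 dB

By definition F = SNR_in/SNR_out, so in dB: SNR_out = SNR_in − NF
SNR_out = 10.4 − 13.9 = −3.5 dB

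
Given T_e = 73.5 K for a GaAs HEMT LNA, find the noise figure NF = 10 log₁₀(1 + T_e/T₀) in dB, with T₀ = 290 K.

F = 1 + T_e/T₀ = 1 + 73.5/290 = 1.25345
NF = 10 log₁₀(1.25345) = 0.981 dB

0.981 dB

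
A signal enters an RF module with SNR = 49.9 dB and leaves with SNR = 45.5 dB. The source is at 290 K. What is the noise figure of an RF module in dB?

NF (dB) = SNR_in(dB) − SNR_out(dB) when the source is at T₀
NF = 49.9 − 45.5 = 4.4 dB

4.4 dB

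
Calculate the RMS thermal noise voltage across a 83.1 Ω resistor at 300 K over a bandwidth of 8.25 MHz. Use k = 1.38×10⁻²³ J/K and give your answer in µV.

V_n = √(4kTRB)
4kTRB = 4 × 1.38×10⁻²³ × 300 × 8.31×10¹ × 8.25×10⁶ = 1.14×10⁻¹¹ V²
V_n = √(1.14×10⁻¹¹) = 3.37×10⁻⁶ V = 3.37 µV

3.37 µV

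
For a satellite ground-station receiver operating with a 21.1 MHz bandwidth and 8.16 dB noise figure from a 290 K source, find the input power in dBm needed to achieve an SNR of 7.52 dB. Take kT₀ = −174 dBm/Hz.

Sensitivity = −174 + 10 log₁₀(B) + NF + SNR_min
= −174 + 73.24 + 8.16 + 7.52
= −85.08 dBm → −85.1 dBm

−85.1 dBm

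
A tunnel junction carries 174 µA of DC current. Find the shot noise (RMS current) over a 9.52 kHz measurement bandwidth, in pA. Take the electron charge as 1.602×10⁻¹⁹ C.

I_n = √(2qI·B)
2qI·B = 2 × 1.602×10⁻¹⁹ × 1.74×10⁻⁴ × 9.52×10³ = 5.31×10⁻¹⁹ A²
I_n = √(5.31×10⁻¹⁹) = 7.29×10⁻¹⁰ A = 729 pA

729 pA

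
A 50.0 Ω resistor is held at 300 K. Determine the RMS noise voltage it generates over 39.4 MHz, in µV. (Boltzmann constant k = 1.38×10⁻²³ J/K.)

V_n = √(4kTRB)
4kTRB = 4 × 1.38×10⁻²³ × 300 × 5.00×10¹ × 3.94×10⁷ = 3.26×10⁻¹¹ V²
V_n = √(3.26×10⁻¹¹) = 5.71×10⁻⁶ V = 5.71 µV

5.71 µV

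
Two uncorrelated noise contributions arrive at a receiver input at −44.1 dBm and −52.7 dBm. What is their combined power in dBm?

−43.5 dBm

Convert to linear, add, convert back:
P₁ = 3.89×10⁻⁸ W, P₂ = 5.37×10⁻⁹ W
P_tot = 4.43×10⁻⁸ W → 10 log₁₀(P_tot / 10⁻³) = −43.5 dBm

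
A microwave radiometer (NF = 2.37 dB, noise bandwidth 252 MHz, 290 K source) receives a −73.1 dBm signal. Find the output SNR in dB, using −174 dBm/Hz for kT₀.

Noise floor: N = −174 + 10 log₁₀(B) + NF
10 log₁₀(2.52×10⁸) = 84.01 dB
N = −174 + 84.01 + 2.37 = −87.62 dBm
SNR = P_sig − N = −73.1 − (−87.62) = 14.52 dB → 14.5 dB

14.5 dB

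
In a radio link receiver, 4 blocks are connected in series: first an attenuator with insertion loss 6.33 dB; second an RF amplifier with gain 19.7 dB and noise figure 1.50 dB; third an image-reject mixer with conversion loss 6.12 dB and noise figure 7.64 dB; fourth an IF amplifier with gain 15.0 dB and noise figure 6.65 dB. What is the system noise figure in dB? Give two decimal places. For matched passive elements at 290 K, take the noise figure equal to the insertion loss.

8.43 dB

Convert to linear (a loss of L dB is a gain of −L dB): F_i = 10^(NF_i/10), G_i = 10^(G_i,dB/10)
  Stage 1: F_1 = 10^(6.33/10) = 4.295, G_1 = 10^(−6.33/10) = 0.2328
  Stage 2: F_2 = 10^(1.50/10) = 1.413, G_2 = 10^(19.7/10) = 93.33
  Stage 3: F_3 = 10^(7.64/10) = 5.808, G_3 = 10^(−6.12/10) = 0.2443
  Stage 4: F_4 = 10^(6.65/10) = 4.624, G_4 = 10^(15.0/10) = 31.62
Friis cascade:
  F = 4.295 + (1.413 − 1)/0.2328 + (5.808 − 1)/21.73 + (4.624 − 1)/5.309 = 6.971
NF = 10 log₁₀(6.971) = 8.43 dB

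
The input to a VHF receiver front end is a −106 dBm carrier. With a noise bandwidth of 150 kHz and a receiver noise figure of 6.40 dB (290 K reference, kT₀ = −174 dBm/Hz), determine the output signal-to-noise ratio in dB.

9.8 dB

Noise floor: N = −174 + 10 log₁₀(B) + NF
10 log₁₀(1.50×10⁵) = 51.76 dB
N = −174 + 51.76 + 6.40 = −115.84 dBm
SNR = P_sig − N = −106 − (−115.84) = 9.84 dB → 9.8 dB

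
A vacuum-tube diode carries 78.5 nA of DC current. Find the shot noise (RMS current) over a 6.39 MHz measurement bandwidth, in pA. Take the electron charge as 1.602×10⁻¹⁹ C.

401 pA

I_n = √(2qI·B)
2qI·B = 2 × 1.602×10⁻¹⁹ × 7.85×10⁻⁸ × 6.39×10⁶ = 1.61×10⁻¹⁹ A²
I_n = √(1.61×10⁻¹⁹) = 4.01×10⁻¹⁰ A = 401 pA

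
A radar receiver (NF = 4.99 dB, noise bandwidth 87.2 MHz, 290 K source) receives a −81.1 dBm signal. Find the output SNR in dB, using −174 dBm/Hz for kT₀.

8.5 dB

Noise floor: N = −174 + 10 log₁₀(B) + NF
10 log₁₀(8.72×10⁷) = 79.41 dB
N = −174 + 79.41 + 4.99 = −89.60 dBm
SNR = P_sig − N = −81.1 − (−89.60) = 8.50 dB → 8.5 dB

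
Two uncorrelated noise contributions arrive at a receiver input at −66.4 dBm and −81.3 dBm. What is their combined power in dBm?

Convert to linear, add, convert back:
P₁ = 2.29×10⁻¹⁰ W, P₂ = 7.41×10⁻¹² W
P_tot = 2.36×10⁻¹⁰ W → 10 log₁₀(P_tot / 10⁻³) = −66.3 dBm

−66.3 dBm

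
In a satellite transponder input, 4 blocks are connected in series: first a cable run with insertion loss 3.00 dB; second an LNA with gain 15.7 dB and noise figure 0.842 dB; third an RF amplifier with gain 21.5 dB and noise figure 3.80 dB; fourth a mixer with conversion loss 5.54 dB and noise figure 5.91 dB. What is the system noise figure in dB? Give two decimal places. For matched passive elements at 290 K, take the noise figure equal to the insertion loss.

Convert to linear (a loss of L dB is a gain of −L dB): F_i = 10^(NF_i/10), G_i = 10^(G_i,dB/10)
  Stage 1: F_1 = 10^(3.00/10) = 1.995, G_1 = 10^(−3.00/10) = 0.5012
  Stage 2: F_2 = 10^(0.842/10) = 1.214, G_2 = 10^(15.7/10) = 37.15
  Stage 3: F_3 = 10^(3.80/10) = 2.399, G_3 = 10^(21.5/10) = 141.3
  Stage 4: F_4 = 10^(5.91/10) = 3.899, G_4 = 10^(−5.54/10) = 0.2793
Friis cascade:
  F = 1.995 + (1.214 − 1)/0.5012 + (2.399 − 1)/18.62 + (3.899 − 1)/2630 = 2.498
NF = 10 log₁₀(2.498) = 3.98 dB

3.98 dB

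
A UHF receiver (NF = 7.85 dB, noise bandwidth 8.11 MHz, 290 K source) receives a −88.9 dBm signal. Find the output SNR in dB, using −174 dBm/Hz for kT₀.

Noise floor: N = −174 + 10 log₁₀(B) + NF
10 log₁₀(8.11×10⁶) = 69.09 dB
N = −174 + 69.09 + 7.85 = −97.06 dBm
SNR = P_sig − N = −88.9 − (−97.06) = 8.16 dB → 8.2 dB

8.2 dB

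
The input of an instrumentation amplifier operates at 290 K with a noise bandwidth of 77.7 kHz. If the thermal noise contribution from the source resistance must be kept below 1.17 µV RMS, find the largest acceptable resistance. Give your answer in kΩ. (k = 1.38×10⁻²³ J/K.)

Johnson–Nyquist: V_n = √(4kTRB) ⇒ R = V_n² / (4kTB)
4kTB = 4 × 1.38×10⁻²³ × 290 × 7.77×10⁴ = 1.24×10⁻¹⁵
R = (1.17×10⁻⁶)² / 1.24×10⁻¹⁵ = 1.10×10³ Ω = 1.10 kΩ

1.10 kΩ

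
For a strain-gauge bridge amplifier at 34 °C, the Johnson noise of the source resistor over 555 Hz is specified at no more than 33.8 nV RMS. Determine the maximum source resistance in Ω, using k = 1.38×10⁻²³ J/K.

121 Ω

T = 34 °C + 273.15 = 307.15 K
Johnson–Nyquist: V_n = √(4kTRB) ⇒ R = V_n² / (4kTB)
4kTB = 4 × 1.38×10⁻²³ × 307.15 × 5.55×10² = 9.41×10⁻¹⁸
R = (3.38×10⁻⁸)² / 9.41×10⁻¹⁸ = 1.21×10² Ω = 121 Ω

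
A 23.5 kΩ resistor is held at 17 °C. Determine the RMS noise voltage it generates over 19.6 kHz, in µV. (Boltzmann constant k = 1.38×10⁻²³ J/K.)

2.72 µV

T = 17 °C + 273.15 = 290.15 K
V_n = √(4kTRB)
4kTRB = 4 × 1.38×10⁻²³ × 290.15 × 2.35×10⁴ × 1.96×10⁴ = 7.38×10⁻¹² V²
V_n = √(7.38×10⁻¹²) = 2.72×10⁻⁶ V = 2.72 µV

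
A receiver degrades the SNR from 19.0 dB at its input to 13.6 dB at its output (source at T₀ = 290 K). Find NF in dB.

NF (dB) = SNR_in(dB) − SNR_out(dB) when the source is at T₀
NF = 19.0 − 13.6 = 5.4 dB

5.4 dB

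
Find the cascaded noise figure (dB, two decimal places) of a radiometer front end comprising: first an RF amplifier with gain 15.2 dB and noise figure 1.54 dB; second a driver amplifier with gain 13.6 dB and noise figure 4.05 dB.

Convert to linear (a loss of L dB is a gain of −L dB): F_i = 10^(NF_i/10), G_i = 10^(G_i,dB/10)
  Stage 1: F_1 = 10^(1.54/10) = 1.426, G_1 = 10^(15.2/10) = 33.11
  Stage 2: F_2 = 10^(4.05/10) = 2.541, G_2 = 10^(13.6/10) = 22.91
Friis cascade:
  F = 1.426 + (2.541 − 1)/33.11 = 1.472
NF = 10 log₁₀(1.472) = 1.68 dB

1.68 dB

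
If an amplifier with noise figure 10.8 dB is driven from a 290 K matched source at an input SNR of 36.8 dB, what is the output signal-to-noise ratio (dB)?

By definition F = SNR_in/SNR_out, so in dB: SNR_out = SNR_in − NF
SNR_out = 36.8 − 10.8 = 26.0 dB

26.0 dB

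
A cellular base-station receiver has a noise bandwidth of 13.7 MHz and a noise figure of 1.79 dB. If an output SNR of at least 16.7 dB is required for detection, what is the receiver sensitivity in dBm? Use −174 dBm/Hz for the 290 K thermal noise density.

Sensitivity = −174 + 10 log₁₀(B) + NF + SNR_min
= −174 + 71.37 + 1.79 + 16.7
= −84.14 dBm → −84.1 dBm

−84.1 dBm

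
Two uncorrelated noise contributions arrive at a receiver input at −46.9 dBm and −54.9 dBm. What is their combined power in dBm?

−46.3 dBm

Convert to linear, add, convert back:
P₁ = 2.04×10⁻⁸ W, P₂ = 3.24×10⁻⁹ W
P_tot = 2.37×10⁻⁸ W → 10 log₁₀(P_tot / 10⁻³) = −46.3 dBm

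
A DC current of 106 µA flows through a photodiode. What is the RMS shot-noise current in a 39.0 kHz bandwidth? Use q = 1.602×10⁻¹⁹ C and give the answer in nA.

I_n = √(2qI·B)
2qI·B = 2 × 1.602×10⁻¹⁹ × 1.06×10⁻⁴ × 3.90×10⁴ = 1.32×10⁻¹⁸ A²
I_n = √(1.32×10⁻¹⁸) = 1.15×10⁻⁹ A = 1.15 nA

1.15 nA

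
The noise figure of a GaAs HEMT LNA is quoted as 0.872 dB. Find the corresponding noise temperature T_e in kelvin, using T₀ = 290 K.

64.5 K

F = 10^(0.872/10) = 1.22236
T_e = (F − 1)·T₀ = (1.22236 − 1) × 290 = 64.5 K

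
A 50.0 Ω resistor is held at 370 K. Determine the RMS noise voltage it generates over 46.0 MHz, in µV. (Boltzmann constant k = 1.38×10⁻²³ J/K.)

V_n = √(4kTRB)
4kTRB = 4 × 1.38×10⁻²³ × 370 × 5.00×10¹ × 4.60×10⁷ = 4.70×10⁻¹¹ V²
V_n = √(4.70×10⁻¹¹) = 6.85×10⁻⁶ V = 6.85 µV

6.85 µV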